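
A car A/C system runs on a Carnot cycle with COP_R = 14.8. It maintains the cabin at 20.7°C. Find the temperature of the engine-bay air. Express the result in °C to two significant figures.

COP_R = T_C/(T_H − T_C) gives T_H − T_C = T_C/COP.
With T_C = 293.85 K, T_H = 293.85 × (1 + 1/14.8) = 313.70 K.
Converting, 313.70 K = 40.55°C.

41 °C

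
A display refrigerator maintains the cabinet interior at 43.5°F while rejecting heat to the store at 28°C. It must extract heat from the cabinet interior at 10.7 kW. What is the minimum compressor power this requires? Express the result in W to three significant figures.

827 W

In absolute terms T_C = 279.54 K and T_H = 301.15 K, so ΔT = 21.61 K.
COP_Carnot = T_C/ΔT = 279.54/21.61 = 12.93.
Ẇ_min = Q̇/COP_Carnot = 10.70/12.93 = 0.8272 kW = 827.2 W.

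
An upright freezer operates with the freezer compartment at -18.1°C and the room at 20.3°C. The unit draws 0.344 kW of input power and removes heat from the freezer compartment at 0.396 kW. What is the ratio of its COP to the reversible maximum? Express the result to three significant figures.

0.173

COP_actual = Q̇_C/Ẇ = 0.3960/0.3440 = 1.151.
In absolute terms T_C = 255.05 K and T_H = 293.45 K, so ΔT = 38.40 K.
COP_Carnot = T_C/ΔT = 255.05/38.40 = 6.642.
η_II = COP_actual/COP_Carnot = 1.151/6.642 = 0.1733.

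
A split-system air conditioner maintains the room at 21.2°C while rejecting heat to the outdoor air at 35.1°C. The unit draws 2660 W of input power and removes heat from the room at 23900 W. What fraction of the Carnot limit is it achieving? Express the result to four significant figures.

COP_actual = Q̇_C/Ẇ = 23900/2660 = 8.985.
In absolute terms T_C = 294.35 K and T_H = 308.25 K, so ΔT = 13.90 K.
COP_Carnot = T_C/ΔT = 294.35/13.90 = 21.18.
η_II = COP_actual/COP_Carnot = 8.985/21.18 = 0.4243.

0.4243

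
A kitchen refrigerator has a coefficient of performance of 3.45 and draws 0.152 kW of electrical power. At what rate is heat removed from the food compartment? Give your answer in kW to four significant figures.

0.5244 kW

Q̇_C = COP × Ẇ = 3.45 × 0.1520 = 0.5244 kW.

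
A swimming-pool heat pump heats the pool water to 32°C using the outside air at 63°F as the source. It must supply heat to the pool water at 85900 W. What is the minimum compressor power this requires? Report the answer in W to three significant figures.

In absolute terms T_C = 290.37 K and T_H = 305.15 K, so ΔT = 14.78 K.
COP_Carnot = T_H/ΔT = 305.15/14.78 = 20.65.
Ẇ_min = Q̇/COP_Carnot = 85900/20.65 = 4160 W.

4160 W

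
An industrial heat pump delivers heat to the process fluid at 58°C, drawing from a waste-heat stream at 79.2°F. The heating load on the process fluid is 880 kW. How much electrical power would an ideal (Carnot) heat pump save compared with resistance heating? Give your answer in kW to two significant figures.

800 kW

In absolute terms T_C = 299.37 K and T_H = 331.15 K, so ΔT = 31.78 K.
COP_Carnot = T_H/ΔT = 331.15/31.78 = 10.42.
Resistance heating needs Ẇ_res = Q̇_H = 880.0 kW; the reversible heat pump needs only Ẇ_hp = Q̇_H/COP = 84.45 kW.
Saving = 880.0 − 84.45 = 795.6 kW.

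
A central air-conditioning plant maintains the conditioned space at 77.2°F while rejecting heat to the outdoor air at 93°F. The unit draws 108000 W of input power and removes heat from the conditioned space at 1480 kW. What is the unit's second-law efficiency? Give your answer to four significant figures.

Converting, Q̇_C = 1480 kW = 1480000 W, so COP_actual = Q̇_C/Ẇ = 1480000/108000 = 13.70.
In absolute terms T_C = 298.26 K and T_H = 307.04 K, so ΔT = 8.778 K.
COP_Carnot = T_C/ΔT = 298.26/8.778 = 33.98.
η_II = COP_actual/COP_Carnot = 13.70/33.98 = 0.4033.

0.4033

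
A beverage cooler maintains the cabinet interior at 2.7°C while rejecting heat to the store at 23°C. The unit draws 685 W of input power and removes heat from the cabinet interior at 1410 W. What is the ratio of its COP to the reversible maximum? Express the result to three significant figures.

COP_actual = Q̇_C/Ẇ = 1410/685.0 = 2.058.
In absolute terms T_C = 275.85 K and T_H = 296.15 K, so ΔT = 20.30 K.
COP_Carnot = T_C/ΔT = 275.85/20.30 = 13.59.
η_II = COP_actual/COP_Carnot = 2.058/13.59 = 0.1515.

0.151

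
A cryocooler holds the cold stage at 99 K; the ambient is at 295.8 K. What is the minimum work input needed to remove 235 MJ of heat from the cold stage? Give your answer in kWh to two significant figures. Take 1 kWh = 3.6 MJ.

130 kWh

The reservoir spacing is ΔT = 295.8 − 99 = 196.8 K.
The reversible limit is COP_R = T_C/ΔT = 0.5030, so W_min = Q_C/COP = Q_C·ΔT/T_C.
W_min = 235.0 × 196.8/99.00 = 467.2 MJ = 129.8 kWh.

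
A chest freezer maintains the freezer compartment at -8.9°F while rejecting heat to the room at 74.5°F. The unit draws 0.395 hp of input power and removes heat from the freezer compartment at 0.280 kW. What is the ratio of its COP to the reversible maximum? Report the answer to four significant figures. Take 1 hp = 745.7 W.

Converting, Q̇_C = 0.2800 kW = 0.3755 hp, so COP_actual = Q̇_C/Ẇ = 0.3755/0.3950 = 0.9506.
In absolute terms T_C = 250.43 K and T_H = 296.76 K, so ΔT = 46.33 K.
COP_Carnot = T_C/ΔT = 250.43/46.33 = 5.405.
η_II = COP_actual/COP_Carnot = 0.9506/5.405 = 0.1759.

0.1759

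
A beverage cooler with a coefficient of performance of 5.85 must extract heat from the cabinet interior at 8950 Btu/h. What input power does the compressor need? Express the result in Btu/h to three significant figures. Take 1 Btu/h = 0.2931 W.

Ẇ = Q̇_C/COP = 8950/5.85 = 1530 Btu/h.

1530 Btu/h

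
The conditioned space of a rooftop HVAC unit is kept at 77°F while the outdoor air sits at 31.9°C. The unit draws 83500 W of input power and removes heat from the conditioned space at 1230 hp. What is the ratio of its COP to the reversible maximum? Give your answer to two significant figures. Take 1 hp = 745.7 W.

0.25

Converting, Q̇_C = 1230 hp = 917200 W, so COP_actual = Q̇_C/Ẇ = 917200/83500 = 10.98.
In absolute terms T_C = 298.15 K and T_H = 305.05 K, so ΔT = 6.900 K.
COP_Carnot = T_C/ΔT = 298.15/6.900 = 43.21.
η_II = COP_actual/COP_Carnot = 10.98/43.21 = 0.2542.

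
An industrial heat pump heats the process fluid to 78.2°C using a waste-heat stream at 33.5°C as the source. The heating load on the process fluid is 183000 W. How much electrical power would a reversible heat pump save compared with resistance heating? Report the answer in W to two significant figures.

160000 W

In absolute terms T_C = 306.65 K and T_H = 351.35 K, so ΔT = 44.70 K.
COP_Carnot = T_H/ΔT = 351.35/44.70 = 7.860.
Resistance heating needs Ẇ_res = Q̇_H = 183000 W; the reversible heat pump needs only Ẇ_hp = Q̇_H/COP = 23280 W.
Saving = 183000 − 23280 = 159700 W.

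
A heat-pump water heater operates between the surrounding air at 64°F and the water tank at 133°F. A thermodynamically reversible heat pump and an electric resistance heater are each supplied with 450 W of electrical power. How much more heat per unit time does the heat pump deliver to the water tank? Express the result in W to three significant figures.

3420 W

In absolute terms T_C = 290.93 K and T_H = 329.26 K, so ΔT = 38.33 K.
COP_Carnot = T_H/ΔT = 329.26/38.33 = 8.589.
The heat pump delivers Q̇_H = COP × Ẇ = 3865 W; the resistance heater delivers Ẇ = 450.0 W.
Extra = (COP − 1)·Ẇ = 3415 W.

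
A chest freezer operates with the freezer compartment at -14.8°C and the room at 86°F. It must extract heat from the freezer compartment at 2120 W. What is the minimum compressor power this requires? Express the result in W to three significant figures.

368 W

In absolute terms T_C = 258.35 K and T_H = 303.15 K, so ΔT = 44.80 K.
COP_Carnot = T_C/ΔT = 258.35/44.80 = 5.767.
Ẇ_min = Q̇/COP_Carnot = 2120/5.767 = 367.6 W.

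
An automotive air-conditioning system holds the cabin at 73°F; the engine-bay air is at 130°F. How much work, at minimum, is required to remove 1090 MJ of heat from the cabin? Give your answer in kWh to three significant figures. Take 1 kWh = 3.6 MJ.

In absolute terms T_C = 295.93 K and T_H = 327.59 K, so ΔT = 31.67 K.
The reversible limit is COP_R = T_C/ΔT = 9.345, so W_min = Q_C/COP = Q_C·ΔT/T_C.
W_min = 1090 × 31.67/295.93 = 116.6 MJ = 32.40 kWh.

32.4 kWh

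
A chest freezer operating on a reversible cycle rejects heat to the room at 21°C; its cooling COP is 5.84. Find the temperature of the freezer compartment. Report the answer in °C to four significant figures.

-22.00 °C

For a Carnot refrigerator COP_R = T_C/(T_H − T_C), so T_C = COP·T_H/(1 + COP).
With T_H = 294.15 K, T_C = 5.84 × 294.15/6.840 = 251.15 K.
Converting, 251.15 K = -22.00°C.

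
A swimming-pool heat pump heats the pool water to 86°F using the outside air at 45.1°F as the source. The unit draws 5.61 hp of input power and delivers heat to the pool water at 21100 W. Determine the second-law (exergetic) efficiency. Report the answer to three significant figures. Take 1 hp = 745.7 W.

0.378

Converting, Q̇_H = 21100 W = 28.30 hp, so COP_actual = Q̇_H/Ẇ = 28.30/5.610 = 5.044.
In absolute terms T_C = 280.43 K and T_H = 303.15 K, so ΔT = 22.72 K.
COP_Carnot = T_H/ΔT = 303.15/22.72 = 13.34.
η_II = COP_actual/COP_Carnot = 5.044/13.34 = 0.3780.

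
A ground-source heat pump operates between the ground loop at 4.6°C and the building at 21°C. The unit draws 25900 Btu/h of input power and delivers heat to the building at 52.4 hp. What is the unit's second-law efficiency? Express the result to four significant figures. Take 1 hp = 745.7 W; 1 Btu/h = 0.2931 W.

Converting, Q̇_H = 52.40 hp = 133300 Btu/h, so COP_actual = Q̇_H/Ẇ = 133300/25900 = 5.147.
In absolute terms T_C = 277.75 K and T_H = 294.15 K, so ΔT = 16.40 K.
COP_Carnot = T_H/ΔT = 294.15/16.40 = 17.94.
η_II = COP_actual/COP_Carnot = 5.147/17.94 = 0.2870.

0.2870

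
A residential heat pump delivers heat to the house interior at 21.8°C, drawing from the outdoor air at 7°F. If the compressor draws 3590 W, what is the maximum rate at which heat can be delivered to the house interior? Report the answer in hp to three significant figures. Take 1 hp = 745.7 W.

39.8 hp

In absolute terms T_C = 259.26 K and T_H = 294.95 K, so ΔT = 35.69 K.
COP_Carnot = T_H/ΔT = 294.95/35.69 = 8.264.
Q̇_max = COP_Carnot × Ẇ = 8.264 × 3590 W = 29670 W = 39.79 hp.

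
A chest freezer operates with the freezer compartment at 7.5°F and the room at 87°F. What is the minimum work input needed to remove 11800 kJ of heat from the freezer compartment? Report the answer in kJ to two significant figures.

2000 kJ

In absolute terms T_C = 259.54 K and T_H = 303.71 K, so ΔT = 44.17 K.
The reversible limit is COP_R = T_C/ΔT = 5.876, so W_min = Q_C/COP = Q_C·ΔT/T_C.
W_min = 11800 × 44.17/259.54 = 2008 kJ.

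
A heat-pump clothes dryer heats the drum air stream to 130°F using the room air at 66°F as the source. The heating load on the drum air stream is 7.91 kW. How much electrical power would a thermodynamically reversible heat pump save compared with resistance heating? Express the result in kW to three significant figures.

7.05 kW

In absolute terms T_C = 292.04 K and T_H = 327.59 K, so ΔT = 35.56 K.
COP_Carnot = T_H/ΔT = 327.59/35.56 = 9.214.
Resistance heating needs Ẇ_res = Q̇_H = 7.910 kW; the reversible heat pump needs only Ẇ_hp = Q̇_H/COP = 0.8585 kW.
Saving = 7.910 − 0.8585 = 7.051 kW.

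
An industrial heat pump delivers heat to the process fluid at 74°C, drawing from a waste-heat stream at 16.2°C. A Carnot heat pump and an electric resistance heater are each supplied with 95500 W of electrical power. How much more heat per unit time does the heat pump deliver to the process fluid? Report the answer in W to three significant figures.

In absolute terms T_C = 289.35 K and T_H = 347.15 K, so ΔT = 57.80 K.
COP_Carnot = T_H/ΔT = 347.15/57.80 = 6.006.
The heat pump delivers Q̇_H = COP × Ẇ = 573600 W; the resistance heater delivers Ẇ = 95500 W.
Extra = (COP − 1)·Ẇ = 478100 W.

478000 W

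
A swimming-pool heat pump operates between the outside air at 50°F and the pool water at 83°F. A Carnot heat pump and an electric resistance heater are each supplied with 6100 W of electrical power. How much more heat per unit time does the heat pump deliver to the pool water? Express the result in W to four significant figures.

In absolute terms T_C = 283.15 K and T_H = 301.48 K, so ΔT = 18.33 K.
COP_Carnot = T_H/ΔT = 301.48/18.33 = 16.44.
The heat pump delivers Q̇_H = COP × Ẇ = 100300 W; the resistance heater delivers Ẇ = 6100 W.
Extra = (COP − 1)·Ẇ = 94210 W.

94210 W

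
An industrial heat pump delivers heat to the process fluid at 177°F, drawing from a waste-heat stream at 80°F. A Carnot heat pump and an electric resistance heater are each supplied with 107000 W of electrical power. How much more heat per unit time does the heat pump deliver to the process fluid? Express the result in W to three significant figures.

595000 W

In absolute terms T_C = 299.82 K and T_H = 353.71 K, so ΔT = 53.89 K.
COP_Carnot = T_H/ΔT = 353.71/53.89 = 6.564.
The heat pump delivers Q̇_H = COP × Ẇ = 702300 W; the resistance heater delivers Ẇ = 107000 W.
Extra = (COP − 1)·Ẇ = 595300 W.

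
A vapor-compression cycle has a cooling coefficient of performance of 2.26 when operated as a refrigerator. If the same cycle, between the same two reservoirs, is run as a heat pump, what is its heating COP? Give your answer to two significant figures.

3.3

The first law on one cycle gives Q_H = Q_C + W, so Q_H/W = Q_C/W + 1.
COP_HP = COP_R + 1 = 2.26 + 1 = 3.26.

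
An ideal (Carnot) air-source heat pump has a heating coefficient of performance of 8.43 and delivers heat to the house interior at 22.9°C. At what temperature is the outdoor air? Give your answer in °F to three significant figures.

COP_HP = T_H/(T_H − T_C) gives T_H − T_C = T_H/COP.
With T_H = 296.05 K, T_C = 296.05 × (1 − 1/8.43) = 260.93 K.
Converting, 260.93 K = 10.01°F.

10.0 °F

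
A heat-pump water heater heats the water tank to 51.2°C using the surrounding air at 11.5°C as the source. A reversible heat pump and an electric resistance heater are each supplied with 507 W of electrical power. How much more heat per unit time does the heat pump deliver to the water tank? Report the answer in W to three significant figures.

3640 W

In absolute terms T_C = 284.65 K and T_H = 324.35 K, so ΔT = 39.70 K.
COP_Carnot = T_H/ΔT = 324.35/39.70 = 8.170.
The heat pump delivers Q̇_H = COP × Ẇ = 4142 W; the resistance heater delivers Ẇ = 507.0 W.
Extra = (COP − 1)·Ẇ = 3635 W.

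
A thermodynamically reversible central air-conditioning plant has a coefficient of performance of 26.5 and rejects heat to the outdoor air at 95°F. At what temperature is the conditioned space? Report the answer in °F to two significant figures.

75 °F

For a Carnot refrigerator COP_R = T_C/(T_H − T_C), so T_C = COP·T_H/(1 + COP).
With T_H = 308.15 K, T_C = 26.5 × 308.15/27.50 = 296.94 K.
Converting, 296.94 K = 74.83°F.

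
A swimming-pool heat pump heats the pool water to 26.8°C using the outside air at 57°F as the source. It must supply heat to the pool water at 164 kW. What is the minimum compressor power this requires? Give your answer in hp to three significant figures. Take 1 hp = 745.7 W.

9.47 hp

In absolute terms T_C = 287.04 K and T_H = 299.95 K, so ΔT = 12.91 K.
COP_Carnot = T_H/ΔT = 299.95/12.91 = 23.23.
Ẇ_min = Q̇/COP_Carnot = 164.0/23.23 = 7.059 kW = 9.467 hp.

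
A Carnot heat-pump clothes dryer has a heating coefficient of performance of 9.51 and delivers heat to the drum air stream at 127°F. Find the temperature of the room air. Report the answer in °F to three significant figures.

65.3 °F

COP_HP = T_H/(T_H − T_C) gives T_H − T_C = T_H/COP.
With T_H = 325.93 K, T_C = 325.93 × (1 − 1/9.51) = 291.66 K.
Converting, 291.66 K = 65.31°F.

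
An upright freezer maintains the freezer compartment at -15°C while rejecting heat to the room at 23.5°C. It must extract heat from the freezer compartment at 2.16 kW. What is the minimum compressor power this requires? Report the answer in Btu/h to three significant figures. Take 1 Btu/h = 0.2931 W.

1100 Btu/h

In absolute terms T_C = 258.15 K and T_H = 296.65 K, so ΔT = 38.50 K.
COP_Carnot = T_C/ΔT = 258.15/38.50 = 6.705.
Ẇ_min = Q̇/COP_Carnot = 2.160/6.705 = 0.3221 kW = 1099 Btu/h.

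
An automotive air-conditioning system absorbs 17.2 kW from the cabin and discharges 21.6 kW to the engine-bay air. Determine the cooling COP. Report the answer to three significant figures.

The first law gives Q̇_H = Q̇_C + Ẇ, so the three rates are Q̇_C = 17.20, Q̇_H = 21.60, Ẇ = 4.400 kW.
COP_R = Q̇_C/Ẇ = 17.20/4.400 = 3.909.

3.91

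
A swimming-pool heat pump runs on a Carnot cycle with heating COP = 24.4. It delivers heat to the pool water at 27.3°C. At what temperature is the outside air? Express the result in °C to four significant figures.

14.99 °C

COP_HP = T_H/(T_H − T_C) gives T_H − T_C = T_H/COP.
With T_H = 300.45 K, T_C = 300.45 × (1 − 1/24.4) = 288.14 K.
Converting, 288.14 K = 14.99°C.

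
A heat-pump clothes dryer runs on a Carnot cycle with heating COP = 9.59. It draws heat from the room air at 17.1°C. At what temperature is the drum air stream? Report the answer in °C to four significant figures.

COP_HP = T_H/(T_H − T_C) rearranges to T_H = COP·T_C/(COP − 1).
With T_C = 290.25 K, T_H = 9.59 × 290.25/8.590 = 324.04 K.
Converting, 324.04 K = 50.89°C.

50.89 °C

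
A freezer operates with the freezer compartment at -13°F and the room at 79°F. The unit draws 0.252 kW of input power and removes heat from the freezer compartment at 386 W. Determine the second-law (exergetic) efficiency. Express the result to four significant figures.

Converting, Q̇_C = 386.0 W = 0.3860 kW, so COP_actual = Q̇_C/Ẇ = 0.3860/0.2520 = 1.532.
In absolute terms T_C = 248.15 K and T_H = 299.26 K, so ΔT = 51.11 K.
COP_Carnot = T_C/ΔT = 248.15/51.11 = 4.855.
η_II = COP_actual/COP_Carnot = 1.532/4.855 = 0.3155.

0.3155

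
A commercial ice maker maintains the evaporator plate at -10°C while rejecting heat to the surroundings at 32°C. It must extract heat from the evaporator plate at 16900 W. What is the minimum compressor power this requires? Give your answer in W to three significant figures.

In absolute terms T_C = 263.15 K and T_H = 305.15 K, so ΔT = 42.00 K.
COP_Carnot = T_C/ΔT = 263.15/42.00 = 6.265.
Ẇ_min = Q̇/COP_Carnot = 16900/6.265 = 2697 W.

2700 W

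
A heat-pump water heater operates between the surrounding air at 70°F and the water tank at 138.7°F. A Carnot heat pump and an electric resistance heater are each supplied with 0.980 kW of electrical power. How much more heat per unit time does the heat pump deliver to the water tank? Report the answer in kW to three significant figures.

In absolute terms T_C = 294.26 K and T_H = 332.43 K, so ΔT = 38.17 K.
COP_Carnot = T_H/ΔT = 332.43/38.17 = 8.710.
The heat pump delivers Q̇_H = COP × Ẇ = 8.536 kW; the resistance heater delivers Ẇ = 0.9800 kW.
Extra = (COP − 1)·Ẇ = 7.556 kW.

7.56 kW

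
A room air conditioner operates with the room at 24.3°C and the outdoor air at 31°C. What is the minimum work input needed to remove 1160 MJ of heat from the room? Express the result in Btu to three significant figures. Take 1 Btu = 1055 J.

24800 Btu

In absolute terms T_C = 297.45 K and T_H = 304.15 K, so ΔT = 6.700 K.
The reversible limit is COP_R = T_C/ΔT = 44.40, so W_min = Q_C/COP = Q_C·ΔT/T_C.
W_min = 1160 × 6.700/297.45 = 26.13 MJ = 24770 Btu.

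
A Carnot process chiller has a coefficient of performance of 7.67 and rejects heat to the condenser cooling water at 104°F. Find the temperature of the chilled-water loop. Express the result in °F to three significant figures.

For a Carnot refrigerator COP_R = T_C/(T_H − T_C), so T_C = COP·T_H/(1 + COP).
With T_H = 313.15 K, T_C = 7.67 × 313.15/8.670 = 277.03 K.
Converting, 277.03 K = 38.99°F.

39.0 °F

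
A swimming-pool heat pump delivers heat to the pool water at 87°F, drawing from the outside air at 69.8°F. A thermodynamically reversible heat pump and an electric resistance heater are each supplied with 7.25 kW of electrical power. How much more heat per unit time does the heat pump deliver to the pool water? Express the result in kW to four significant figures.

223.2 kW

In absolute terms T_C = 294.15 K and T_H = 303.71 K, so ΔT = 9.556 K.
COP_Carnot = T_H/ΔT = 303.71/9.556 = 31.78.
The heat pump delivers Q̇_H = COP × Ẇ = 230.4 kW; the resistance heater delivers Ẇ = 7.250 kW.
Extra = (COP − 1)·Ẇ = 223.2 kW.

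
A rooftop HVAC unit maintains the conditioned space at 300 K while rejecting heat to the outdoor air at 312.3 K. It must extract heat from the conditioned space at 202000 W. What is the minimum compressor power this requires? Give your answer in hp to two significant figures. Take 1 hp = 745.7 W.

11 hp

The reservoir spacing is ΔT = 312.3 − 300 = 12.30 K.
COP_Carnot = T_C/ΔT = 300.00/12.30 = 24.39.
Ẇ_min = Q̇/COP_Carnot = 202000/24.39 = 8282 W = 11.11 hp.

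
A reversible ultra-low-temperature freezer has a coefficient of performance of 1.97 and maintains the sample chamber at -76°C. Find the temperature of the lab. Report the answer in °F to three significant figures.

75.3 °F

COP_R = T_C/(T_H − T_C) gives T_H − T_C = T_C/COP.
With T_C = 197.15 K, T_H = 197.15 × (1 + 1/1.97) = 297.23 K.
Converting, 297.23 K = 75.34°F.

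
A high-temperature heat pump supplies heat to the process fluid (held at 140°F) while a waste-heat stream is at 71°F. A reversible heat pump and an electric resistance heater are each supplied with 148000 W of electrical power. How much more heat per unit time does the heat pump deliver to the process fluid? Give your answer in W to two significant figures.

In absolute terms T_C = 294.82 K and T_H = 333.15 K, so ΔT = 38.33 K.
COP_Carnot = T_H/ΔT = 333.15/38.33 = 8.691.
The heat pump delivers Q̇_H = COP × Ẇ = 1286000 W; the resistance heater delivers Ẇ = 148000 W.
Extra = (COP − 1)·Ẇ = 1138000 W.

1100000 W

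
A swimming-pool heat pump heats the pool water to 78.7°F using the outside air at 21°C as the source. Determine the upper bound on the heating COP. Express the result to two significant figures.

In absolute terms T_C = 294.15 K and T_H = 299.09 K, so ΔT = 4.944 K.
For a reversible cycle, COP_Carnot = T_H/ΔT = 299.09/4.944 = 60.49.

60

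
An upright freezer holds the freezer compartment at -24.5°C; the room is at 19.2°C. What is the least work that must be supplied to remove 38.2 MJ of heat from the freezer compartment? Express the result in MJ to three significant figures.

In absolute terms T_C = 248.65 K and T_H = 292.35 K, so ΔT = 43.70 K.
The reversible limit is COP_R = T_C/ΔT = 5.690, so W_min = Q_C/COP = Q_C·ΔT/T_C.
W_min = 38.20 × 43.70/248.65 = 6.714 MJ.

6.71 MJ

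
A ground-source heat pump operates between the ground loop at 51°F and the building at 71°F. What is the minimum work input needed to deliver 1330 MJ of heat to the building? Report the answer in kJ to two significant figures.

50000 kJ

In absolute terms T_C = 283.71 K and T_H = 294.82 K, so ΔT = 11.11 K.
The reversible limit is COP_HP = T_H/ΔT = 26.53, so W_min = Q_H/COP = Q_H·ΔT/T_H.
W_min = 1330 × 11.11/294.82 = 50.13 MJ = 50130 kJ.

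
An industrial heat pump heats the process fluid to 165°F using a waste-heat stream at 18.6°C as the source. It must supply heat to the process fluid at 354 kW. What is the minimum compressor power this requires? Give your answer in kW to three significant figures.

In absolute terms T_C = 291.75 K and T_H = 347.04 K, so ΔT = 55.29 K.
COP_Carnot = T_H/ΔT = 347.04/55.29 = 6.277.
Ẇ_min = Q̇/COP_Carnot = 354.0/6.277 = 56.40 kW.

56.4 kW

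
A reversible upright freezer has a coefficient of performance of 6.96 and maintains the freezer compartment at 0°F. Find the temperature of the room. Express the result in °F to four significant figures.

COP_R = T_C/(T_H − T_C) gives T_H − T_C = T_C/COP.
With T_C = 255.37 K, T_H = 255.37 × (1 + 1/6.96) = 292.06 K.
Converting, 292.06 K = 66.04°F.

66.04 °F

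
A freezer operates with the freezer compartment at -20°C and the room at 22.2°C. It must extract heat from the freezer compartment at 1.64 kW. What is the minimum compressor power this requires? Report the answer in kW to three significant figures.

0.273 kW

In absolute terms T_C = 253.15 K and T_H = 295.35 K, so ΔT = 42.20 K.
COP_Carnot = T_C/ΔT = 253.15/42.20 = 5.999.
Ẇ_min = Q̇/COP_Carnot = 1.640/5.999 = 0.2734 kW.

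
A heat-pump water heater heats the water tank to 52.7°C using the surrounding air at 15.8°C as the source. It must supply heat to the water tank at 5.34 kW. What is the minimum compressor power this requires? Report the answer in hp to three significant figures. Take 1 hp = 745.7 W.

In absolute terms T_C = 288.95 K and T_H = 325.85 K, so ΔT = 36.90 K.
COP_Carnot = T_H/ΔT = 325.85/36.90 = 8.831.
Ẇ_min = Q̇/COP_Carnot = 5.340/8.831 = 0.6047 kW = 0.8109 hp.

0.811 hp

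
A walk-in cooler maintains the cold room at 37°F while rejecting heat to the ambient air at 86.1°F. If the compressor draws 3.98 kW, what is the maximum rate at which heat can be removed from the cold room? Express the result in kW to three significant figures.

In absolute terms T_C = 275.93 K and T_H = 303.21 K, so ΔT = 27.28 K.
COP_Carnot = T_C/ΔT = 275.93/27.28 = 10.12.
Q̇_max = COP_Carnot × Ẇ = 10.12 × 3.980 kW = 40.26 kW.

40.3 kW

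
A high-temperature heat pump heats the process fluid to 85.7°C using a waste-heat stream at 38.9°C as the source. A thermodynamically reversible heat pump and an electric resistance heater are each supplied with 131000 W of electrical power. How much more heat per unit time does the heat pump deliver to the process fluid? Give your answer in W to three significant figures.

873000 W

In absolute terms T_C = 312.05 K and T_H = 358.85 K, so ΔT = 46.80 K.
COP_Carnot = T_H/ΔT = 358.85/46.80 = 7.668.
The heat pump delivers Q̇_H = COP × Ẇ = 1004000 W; the resistance heater delivers Ẇ = 131000 W.
Extra = (COP − 1)·Ẇ = 873500 W.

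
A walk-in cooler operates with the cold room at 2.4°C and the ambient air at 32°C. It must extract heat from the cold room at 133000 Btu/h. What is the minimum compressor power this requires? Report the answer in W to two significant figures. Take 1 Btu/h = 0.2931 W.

In absolute terms T_C = 275.55 K and T_H = 305.15 K, so ΔT = 29.60 K.
COP_Carnot = T_C/ΔT = 275.55/29.60 = 9.309.
Ẇ_min = Q̇/COP_Carnot = 133000/9.309 = 14290 Btu/h = 4188 W.

4200 W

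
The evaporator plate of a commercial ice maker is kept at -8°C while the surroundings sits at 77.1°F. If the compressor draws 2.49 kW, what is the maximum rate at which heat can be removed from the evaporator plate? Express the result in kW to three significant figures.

In absolute terms T_C = 265.15 K and T_H = 298.21 K, so ΔT = 33.06 K.
COP_Carnot = T_C/ΔT = 265.15/33.06 = 8.021.
Q̇_max = COP_Carnot × Ẇ = 8.021 × 2.490 kW = 19.97 kW.

20.0 kW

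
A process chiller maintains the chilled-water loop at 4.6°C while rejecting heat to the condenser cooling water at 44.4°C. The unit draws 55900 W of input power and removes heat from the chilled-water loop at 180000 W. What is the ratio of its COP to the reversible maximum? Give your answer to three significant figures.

COP_actual = Q̇_C/Ẇ = 180000/55900 = 3.220.
In absolute terms T_C = 277.75 K and T_H = 317.55 K, so ΔT = 39.80 K.
COP_Carnot = T_C/ΔT = 277.75/39.80 = 6.979.
η_II = COP_actual/COP_Carnot = 3.220/6.979 = 0.4614.

0.461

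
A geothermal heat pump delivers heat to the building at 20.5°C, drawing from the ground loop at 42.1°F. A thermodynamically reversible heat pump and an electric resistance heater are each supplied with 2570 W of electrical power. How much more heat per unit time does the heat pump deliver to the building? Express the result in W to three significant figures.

48100 W

In absolute terms T_C = 278.76 K and T_H = 293.65 K, so ΔT = 14.89 K.
COP_Carnot = T_H/ΔT = 293.65/14.89 = 19.72.
The heat pump delivers Q̇_H = COP × Ẇ = 50690 W; the resistance heater delivers Ẇ = 2570 W.
Extra = (COP − 1)·Ẇ = 48120 W.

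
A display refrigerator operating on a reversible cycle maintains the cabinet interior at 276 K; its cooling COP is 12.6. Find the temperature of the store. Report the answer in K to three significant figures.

298 K

COP_R = T_C/(T_H − T_C) gives T_H − T_C = T_C/COP.
With T_C = 276.00 K, T_H = 276.00 × (1 + 1/12.6) = 297.90 K.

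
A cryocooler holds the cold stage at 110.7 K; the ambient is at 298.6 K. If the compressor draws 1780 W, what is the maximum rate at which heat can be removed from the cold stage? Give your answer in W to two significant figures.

1000 W

The reservoir spacing is ΔT = 298.6 − 110.7 = 187.9 K.
COP_Carnot = T_C/ΔT = 110.70/187.9 = 0.5891.
Q̇_max = COP_Carnot × Ẇ = 0.5891 × 1780 W = 1049 W.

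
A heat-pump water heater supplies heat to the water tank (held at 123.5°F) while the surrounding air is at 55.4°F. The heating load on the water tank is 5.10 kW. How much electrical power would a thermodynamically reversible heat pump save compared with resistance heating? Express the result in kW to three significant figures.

In absolute terms T_C = 286.15 K and T_H = 323.98 K, so ΔT = 37.83 K.
COP_Carnot = T_H/ΔT = 323.98/37.83 = 8.563.
Resistance heating needs Ẇ_res = Q̇_H = 5.100 kW; the reversible heat pump needs only Ẇ_hp = Q̇_H/COP = 0.5956 kW.
Saving = 5.100 − 0.5956 = 4.504 kW.

4.50 kW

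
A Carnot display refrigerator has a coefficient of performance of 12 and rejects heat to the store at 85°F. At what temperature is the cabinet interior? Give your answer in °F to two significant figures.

For a Carnot refrigerator COP_R = T_C/(T_H − T_C), so T_C = COP·T_H/(1 + COP).
With T_H = 302.59 K, T_C = 12 × 302.59/13.00 = 279.32 K.
Converting, 279.32 K = 43.10°F.

43 °F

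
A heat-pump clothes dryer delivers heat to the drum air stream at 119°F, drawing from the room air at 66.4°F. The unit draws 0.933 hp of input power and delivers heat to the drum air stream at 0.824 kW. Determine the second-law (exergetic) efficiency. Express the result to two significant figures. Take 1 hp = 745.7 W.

Converting, Q̇_H = 0.8240 kW = 1.105 hp, so COP_actual = Q̇_H/Ẇ = 1.105/0.9330 = 1.184.
In absolute terms T_C = 292.26 K and T_H = 321.48 K, so ΔT = 29.22 K.
COP_Carnot = T_H/ΔT = 321.48/29.22 = 11.00.
η_II = COP_actual/COP_Carnot = 1.184/11.00 = 0.1077.

0.11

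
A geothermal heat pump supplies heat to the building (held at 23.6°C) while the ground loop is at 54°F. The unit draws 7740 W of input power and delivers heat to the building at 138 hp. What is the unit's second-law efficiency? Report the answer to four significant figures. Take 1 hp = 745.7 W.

Converting, Q̇_H = 138.0 hp = 102900 W, so COP_actual = Q̇_H/Ẇ = 102900/7740 = 13.30.
In absolute terms T_C = 285.37 K and T_H = 296.75 K, so ΔT = 11.38 K.
COP_Carnot = T_H/ΔT = 296.75/11.38 = 26.08.
η_II = COP_actual/COP_Carnot = 13.30/26.08 = 0.5098.

0.5098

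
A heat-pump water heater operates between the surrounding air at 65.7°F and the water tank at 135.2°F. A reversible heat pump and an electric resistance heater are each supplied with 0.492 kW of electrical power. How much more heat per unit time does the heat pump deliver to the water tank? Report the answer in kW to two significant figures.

In absolute terms T_C = 291.87 K and T_H = 330.48 K, so ΔT = 38.61 K.
COP_Carnot = T_H/ΔT = 330.48/38.61 = 8.559.
The heat pump delivers Q̇_H = COP × Ẇ = 4.211 kW; the resistance heater delivers Ẇ = 0.4920 kW.
Extra = (COP − 1)·Ẇ = 3.719 kW.

3.7 kW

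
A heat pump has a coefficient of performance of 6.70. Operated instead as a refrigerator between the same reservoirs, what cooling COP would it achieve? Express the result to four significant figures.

5.700

Since Q_H = Q_C + W for any cycle, COP_R = Q_C/W = Q_H/W − 1.
COP_R = 6.70 − 1 = 5.70.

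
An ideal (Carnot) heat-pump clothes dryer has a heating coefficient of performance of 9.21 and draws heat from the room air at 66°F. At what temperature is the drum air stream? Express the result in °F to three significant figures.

130 °F

COP_HP = T_H/(T_H − T_C) rearranges to T_H = COP·T_C/(COP − 1).
With T_C = 292.04 K, T_H = 9.21 × 292.04/8.210 = 327.61 K.
Converting, 327.61 K = 130.03°F.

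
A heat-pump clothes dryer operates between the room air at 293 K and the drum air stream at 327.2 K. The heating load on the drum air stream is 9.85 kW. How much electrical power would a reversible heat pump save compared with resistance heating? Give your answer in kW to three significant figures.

8.82 kW

The reservoir spacing is ΔT = 327.2 − 293 = 34.20 K.
COP_Carnot = T_H/ΔT = 327.20/34.20 = 9.567.
Resistance heating needs Ẇ_res = Q̇_H = 9.850 kW; the reversible heat pump needs only Ẇ_hp = Q̇_H/COP = 1.030 kW.
Saving = 9.850 − 1.030 = 8.820 kW.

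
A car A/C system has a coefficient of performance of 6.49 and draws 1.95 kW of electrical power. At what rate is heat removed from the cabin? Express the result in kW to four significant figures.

Q̇_C = COP × Ẇ = 6.49 × 1.950 = 12.66 kW.

12.66 kW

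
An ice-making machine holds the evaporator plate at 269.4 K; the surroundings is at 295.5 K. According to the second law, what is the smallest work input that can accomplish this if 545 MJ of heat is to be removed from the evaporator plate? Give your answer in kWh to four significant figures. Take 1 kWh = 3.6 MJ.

The reservoir spacing is ΔT = 295.5 − 269.4 = 26.10 K.
The reversible limit is COP_R = T_C/ΔT = 10.32, so W_min = Q_C/COP = Q_C·ΔT/T_C.
W_min = 545.0 × 26.10/269.40 = 52.80 MJ = 14.67 kWh.

14.67 kWh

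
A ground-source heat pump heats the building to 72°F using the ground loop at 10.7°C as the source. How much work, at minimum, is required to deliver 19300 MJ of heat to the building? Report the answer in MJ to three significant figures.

753 MJ

In absolute terms T_C = 283.85 K and T_H = 295.37 K, so ΔT = 11.52 K.
The reversible limit is COP_HP = T_H/ΔT = 25.64, so W_min = Q_H/COP = Q_H·ΔT/T_H.
W_min = 19300 × 11.52/295.37 = 752.9 MJ.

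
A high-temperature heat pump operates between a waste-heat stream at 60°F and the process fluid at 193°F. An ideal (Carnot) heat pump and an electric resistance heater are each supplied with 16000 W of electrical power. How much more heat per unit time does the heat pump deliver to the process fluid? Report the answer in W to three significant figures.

62500 W

In absolute terms T_C = 288.71 K and T_H = 362.59 K, so ΔT = 73.89 K.
COP_Carnot = T_H/ΔT = 362.59/73.89 = 4.907.
The heat pump delivers Q̇_H = COP × Ẇ = 78520 W; the resistance heater delivers Ẇ = 16000 W.
Extra = (COP − 1)·Ẇ = 62520 W.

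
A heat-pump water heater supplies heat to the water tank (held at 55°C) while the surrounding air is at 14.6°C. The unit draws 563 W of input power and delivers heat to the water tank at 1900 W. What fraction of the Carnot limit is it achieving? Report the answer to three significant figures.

COP_actual = Q̇_H/Ẇ = 1900/563.0 = 3.375.
In absolute terms T_C = 287.75 K and T_H = 328.15 K, so ΔT = 40.40 K.
COP_Carnot = T_H/ΔT = 328.15/40.40 = 8.123.
η_II = COP_actual/COP_Carnot = 3.375/8.123 = 0.4155.

0.415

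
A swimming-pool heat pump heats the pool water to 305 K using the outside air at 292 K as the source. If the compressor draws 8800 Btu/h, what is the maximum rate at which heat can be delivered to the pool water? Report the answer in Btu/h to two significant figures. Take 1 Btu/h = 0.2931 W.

210000 Btu/h

The reservoir spacing is ΔT = 305 − 292 = 13.00 K.
COP_Carnot = T_H/ΔT = 305.00/13.00 = 23.46.
Q̇_max = COP_Carnot × Ẇ = 23.46 × 8800 Btu/h = 206500 Btu/h.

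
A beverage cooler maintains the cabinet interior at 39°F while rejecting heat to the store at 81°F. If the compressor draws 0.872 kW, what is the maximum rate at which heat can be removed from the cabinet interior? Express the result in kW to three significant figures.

10.4 kW

In absolute terms T_C = 277.04 K and T_H = 300.37 K, so ΔT = 23.33 K.
COP_Carnot = T_C/ΔT = 277.04/23.33 = 11.87.
Q̇_max = COP_Carnot × Ẇ = 11.87 × 0.8720 kW = 10.35 kW.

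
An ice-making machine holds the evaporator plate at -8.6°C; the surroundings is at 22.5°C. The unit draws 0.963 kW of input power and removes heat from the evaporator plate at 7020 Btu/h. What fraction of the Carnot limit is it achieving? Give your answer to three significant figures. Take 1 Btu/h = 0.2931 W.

0.251

Converting, Q̇_C = 7020 Btu/h = 2.058 kW, so COP_actual = Q̇_C/Ẇ = 2.058/0.9630 = 2.137.
In absolute terms T_C = 264.55 K and T_H = 295.65 K, so ΔT = 31.10 K.
COP_Carnot = T_C/ΔT = 264.55/31.10 = 8.506.
η_II = COP_actual/COP_Carnot = 2.137/8.506 = 0.2512.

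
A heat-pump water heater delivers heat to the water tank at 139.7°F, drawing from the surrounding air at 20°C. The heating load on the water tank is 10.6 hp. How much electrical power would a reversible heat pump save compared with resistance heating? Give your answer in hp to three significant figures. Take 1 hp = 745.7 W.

9.33 hp

In absolute terms T_C = 293.15 K and T_H = 332.98 K, so ΔT = 39.83 K.
COP_Carnot = T_H/ΔT = 332.98/39.83 = 8.359.
Resistance heating needs Ẇ_res = Q̇_H = 10.60 hp; the reversible heat pump needs only Ẇ_hp = Q̇_H/COP = 1.268 hp.
Saving = 10.60 − 1.268 = 9.332 hp.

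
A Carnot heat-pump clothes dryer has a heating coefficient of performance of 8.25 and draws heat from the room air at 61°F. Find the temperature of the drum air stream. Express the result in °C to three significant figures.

56.0 °C

COP_HP = T_H/(T_H − T_C) rearranges to T_H = COP·T_C/(COP − 1).
With T_C = 289.26 K, T_H = 8.25 × 289.26/7.250 = 329.16 K.
Converting, 329.16 K = 56.01°C.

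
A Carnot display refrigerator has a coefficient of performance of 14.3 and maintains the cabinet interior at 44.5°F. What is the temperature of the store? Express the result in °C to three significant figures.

26.5 °C

COP_R = T_C/(T_H − T_C) gives T_H − T_C = T_C/COP.
With T_C = 280.09 K, T_H = 280.09 × (1 + 1/14.3) = 299.68 K.
Converting, 299.68 K = 26.53°C.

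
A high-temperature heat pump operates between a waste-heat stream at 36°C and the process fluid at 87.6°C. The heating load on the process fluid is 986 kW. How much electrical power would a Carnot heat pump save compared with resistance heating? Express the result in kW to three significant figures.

845 kW

In absolute terms T_C = 309.15 K and T_H = 360.75 K, so ΔT = 51.60 K.
COP_Carnot = T_H/ΔT = 360.75/51.60 = 6.991.
Resistance heating needs Ẇ_res = Q̇_H = 986.0 kW; the reversible heat pump needs only Ẇ_hp = Q̇_H/COP = 141.0 kW.
Saving = 986.0 − 141.0 = 845.0 kW.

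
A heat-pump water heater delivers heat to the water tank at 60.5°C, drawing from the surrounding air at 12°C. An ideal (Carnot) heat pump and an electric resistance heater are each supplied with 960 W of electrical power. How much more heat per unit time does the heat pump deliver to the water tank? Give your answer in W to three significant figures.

In absolute terms T_C = 285.15 K and T_H = 333.65 K, so ΔT = 48.50 K.
COP_Carnot = T_H/ΔT = 333.65/48.50 = 6.879.
The heat pump delivers Q̇_H = COP × Ẇ = 6604 W; the resistance heater delivers Ẇ = 960.0 W.
Extra = (COP − 1)·Ẇ = 5644 W.

5640 W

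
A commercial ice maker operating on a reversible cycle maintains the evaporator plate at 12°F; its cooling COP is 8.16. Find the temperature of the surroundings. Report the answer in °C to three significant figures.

COP_R = T_C/(T_H − T_C) gives T_H − T_C = T_C/COP.
With T_C = 262.04 K, T_H = 262.04 × (1 + 1/8.16) = 294.15 K.
Converting, 294.15 K = 21.00°C.

21.0 °C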